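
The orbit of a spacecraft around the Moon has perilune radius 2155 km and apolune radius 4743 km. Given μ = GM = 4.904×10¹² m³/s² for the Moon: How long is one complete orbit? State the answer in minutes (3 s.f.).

Semi-major axis a = (r_p + r_a)/2 = (2155.0 + 4743.0)/2 = 3449.0 km = 3.449×10⁶ m.
By Kepler's third law T = 2π√(a³/μ) = 2π × 2.892×10³ = 1.817×10⁴ s.
= 302.9 minutes.

T ≈ 303 minutes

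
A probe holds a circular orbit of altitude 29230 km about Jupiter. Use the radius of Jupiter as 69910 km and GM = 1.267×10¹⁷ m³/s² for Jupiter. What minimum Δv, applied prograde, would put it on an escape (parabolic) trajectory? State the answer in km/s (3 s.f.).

r = 69910 + 29230 = 99140 km = 9.9140×10⁷ m.
Circular speed v_c = √(μ/r) = 35750 m/s.
Escape speed v_esc = √(2μ/r) = √2 × v_c = 50560 m/s.
Δv = v_esc − v_c = 14810 m/s = 14.81 km/s.

Δv ≈ 14.8 km/s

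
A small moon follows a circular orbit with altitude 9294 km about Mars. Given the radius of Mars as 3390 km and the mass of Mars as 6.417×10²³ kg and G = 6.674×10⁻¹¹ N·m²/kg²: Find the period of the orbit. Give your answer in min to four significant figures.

T ≈ 722.9 min

μ = GM = 6.674×10⁻¹¹ × 6.417×10²³ = 4.283×10¹³ m³/s².
r = 3390 + 9294 = 12684 km = 1.2684×10⁷ m.
Kepler's third law: T = 2π√(r³/μ) = 2π√((1.268×10⁷)³ / 4.283×10¹³).
r³/μ = 4.765×10⁷ s², so T = 2π × 6.903×10³ = 4.337×10⁴ s.
Converting: 4.337×10⁴ s ÷ 60.00 = 722.9 min.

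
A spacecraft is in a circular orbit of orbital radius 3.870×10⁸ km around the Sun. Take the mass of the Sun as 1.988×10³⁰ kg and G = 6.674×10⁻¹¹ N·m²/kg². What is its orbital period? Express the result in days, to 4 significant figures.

T ≈ 1520 days

μ = GM = 6.674×10⁻¹¹ × 1.988×10³⁰ = 1.327×10²⁰ m³/s².
r = 3.870×10⁸ km = 3.870×10¹¹ m.
Kepler's third law: T = 2π√(r³/μ) = 2π√((3.870×10¹¹)³ / 1.327×10²⁰).
r³/μ = 4.368×10¹⁴ s², so T = 2π × 2.090×10⁷ = 1.313×10⁸ s.
Converting: 1.313×10⁸ s ÷ 86400 = 1520 days.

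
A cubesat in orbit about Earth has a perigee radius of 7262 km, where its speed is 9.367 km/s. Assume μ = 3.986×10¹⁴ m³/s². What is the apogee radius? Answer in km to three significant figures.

r_p = 7.262×10⁶ m.
Specific energy ε = v²/2 − μ/r = -1.102×10⁷ J/kg, so a = −μ/(2ε) = 1.809×10⁷ m.
The apsides satisfy r_p + r_a = 2a, so the apogee radius is 2a − r_p = 2.891×10⁷ m = 28915 km.

apogee radius ≈ 28900 km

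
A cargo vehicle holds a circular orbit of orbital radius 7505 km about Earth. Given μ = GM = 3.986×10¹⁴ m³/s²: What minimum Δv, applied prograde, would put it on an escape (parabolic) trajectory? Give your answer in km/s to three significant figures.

r = 7505 km = 7.505×10⁶ m.
Circular speed v_c = √(μ/r) = 7288 m/s.
Escape speed v_esc = √(2μ/r) = √2 × v_c = 10310 m/s.
Δv = v_esc − v_c = 3019 m/s = 3.019 km/s.

Δv ≈ 3.02 km/s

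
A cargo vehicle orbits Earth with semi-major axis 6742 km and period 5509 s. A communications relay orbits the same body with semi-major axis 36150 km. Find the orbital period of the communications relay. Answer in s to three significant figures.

T₂ ≈ 68400 s

Kepler's third law: T² ∝ a³, so T₂ = T₁ (a₂/a₁)^(3/2).
a₂/a₁ = 5.362, (a₂/a₁)^(3/2) = 12.42.
T₂ = 5509 × 12.42 = 68400 s.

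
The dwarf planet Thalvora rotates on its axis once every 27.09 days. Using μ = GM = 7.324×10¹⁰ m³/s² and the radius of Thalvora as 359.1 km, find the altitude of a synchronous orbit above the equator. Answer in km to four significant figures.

T = 27.09 days = 2.341×10⁶ s.
A synchronous orbit has period T, so by Kepler's third law a = (μT²/4π²)^(1/3).
μT²/4π² = 7.324×10¹⁰ × (2.341×10⁶)² / 39.48 = 1.016×10²² m³.
a = 2.166×10⁷ m = 21661 km.
Altitude h = a − R = 21661 − 359.1 = 21302 km.

h_sync ≈ 21300 km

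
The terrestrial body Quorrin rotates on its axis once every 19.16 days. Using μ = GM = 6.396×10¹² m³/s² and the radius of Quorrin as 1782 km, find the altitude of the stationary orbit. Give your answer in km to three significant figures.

h_sync ≈ 74500 km

T = 19.16 days = 1.655×10⁶ s.
A synchronous orbit has period T, so by Kepler's third law a = (μT²/4π²)^(1/3).
μT²/4π² = 6.396×10¹² × (1.655×10⁶)² / 39.48 = 4.440×10²³ m³.
a = 7.629×10⁷ m = 76288 km.
Altitude h = a − R = 76288 − 1782 = 74506 km.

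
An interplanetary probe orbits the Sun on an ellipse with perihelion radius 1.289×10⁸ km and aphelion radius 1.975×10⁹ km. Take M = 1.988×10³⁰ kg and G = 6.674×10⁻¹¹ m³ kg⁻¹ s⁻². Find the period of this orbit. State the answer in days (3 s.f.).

T ≈ 6810 days

μ = GM = 6.674×10⁻¹¹ × 1.988×10³⁰ = 1.327×10²⁰ m³/s².
Semi-major axis a = (r_p + r_a)/2 = (1.2890×10⁸ + 1.9750×10⁹)/2 = 1.0520×10⁹ km = 1.052×10¹² m.
By Kepler's third law T = 2π√(a³/μ) = 2π × 9.367×10⁷ = 5.885×10⁸ s.
= 6812 days.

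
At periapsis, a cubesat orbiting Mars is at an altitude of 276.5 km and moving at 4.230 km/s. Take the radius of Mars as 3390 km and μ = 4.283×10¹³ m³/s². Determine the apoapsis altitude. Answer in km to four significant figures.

apoapsis altitude ≈ 8604 km

r_p = 3390 + 276.5 = 3666.5 km = 3.666×10⁶ m.
Specific energy ε = v²/2 − μ/r = -2.735×10⁶ J/kg, so a = −μ/(2ε) = 7.830×10⁶ m.
The apsides satisfy r_p + r_a = 2a, so the apoapsis radius is 2a − r_p = 1.199×10⁷ m = 11994 km.
Apoapsis altitude = 11994 − 3390 = 8603.5 km.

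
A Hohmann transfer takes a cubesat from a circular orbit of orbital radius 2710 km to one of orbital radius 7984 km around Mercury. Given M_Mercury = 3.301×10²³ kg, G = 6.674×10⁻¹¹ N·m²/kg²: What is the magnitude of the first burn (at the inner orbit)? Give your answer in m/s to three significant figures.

Δv ≈ 633 m/s

μ = GM = 6.674×10⁻¹¹ × 3.301×10²³ = 2.203×10¹³ m³/s².
r₁ = 2710 km = 2.710×10⁶ m.
r₂ = 7984 km = 7.984×10⁶ m.
Transfer ellipse a_t = (r₁ + r₂)/2 = 5.347×10⁶ m.
At r₁: circular v_c1 = √(μ/r₁) = 2851 m/s; transfer-periherm v_p = √[μ(2/r₁ − 1/a_t)] = 3484 m/s.
Δv₁ = v_p − v_c1 = 632.8 m/s.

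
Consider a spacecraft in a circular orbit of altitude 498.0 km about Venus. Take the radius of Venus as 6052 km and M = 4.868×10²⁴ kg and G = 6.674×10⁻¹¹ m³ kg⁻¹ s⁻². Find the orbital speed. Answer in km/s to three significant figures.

μ = GM = 6.674×10⁻¹¹ × 4.868×10²⁴ = 3.249×10¹⁴ m³/s².
r = 6052 + 498.0 = 6550.0 km = 6.5500×10⁶ m.
For a circular orbit v = √(μ/r) = √(3.249×10¹⁴ / 6.550×10⁶) = √(4.960×10⁷) = 7043 m/s.
That is 7.043 km/s.

v ≈ 7.04 km/s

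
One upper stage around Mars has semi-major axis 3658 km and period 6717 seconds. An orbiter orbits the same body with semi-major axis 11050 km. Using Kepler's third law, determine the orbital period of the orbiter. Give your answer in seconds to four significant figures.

Kepler's third law: T² ∝ a³, so T₂ = T₁ (a₂/a₁)^(3/2).
a₂/a₁ = 3.021, (a₂/a₁)^(3/2) = 5.250.
T₂ = 6717 × 5.250 = 35270 seconds.

T₂ ≈ 35270 seconds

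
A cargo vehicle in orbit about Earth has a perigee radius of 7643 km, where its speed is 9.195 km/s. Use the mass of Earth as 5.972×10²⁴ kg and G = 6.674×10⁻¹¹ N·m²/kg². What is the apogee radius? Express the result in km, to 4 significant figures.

μ = GM = 6.674×10⁻¹¹ × 5.972×10²⁴ = 3.986×10¹⁴ m³/s².
r_p = 7.643×10⁶ m.
Specific energy ε = v²/2 − μ/r = -9.875×10⁶ J/kg, so a = −μ/(2ε) = 2.018×10⁷ m.
The apsides satisfy r_p + r_a = 2a, so the apogee radius is 2a − r_p = 3.272×10⁷ m = 32721 km.

apogee radius ≈ 32720 km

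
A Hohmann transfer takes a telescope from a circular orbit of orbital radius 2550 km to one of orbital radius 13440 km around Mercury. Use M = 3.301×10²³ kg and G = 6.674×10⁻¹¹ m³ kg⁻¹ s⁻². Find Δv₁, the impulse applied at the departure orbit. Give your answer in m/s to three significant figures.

Δv ≈ 872 m/s

μ = GM = 6.674×10⁻¹¹ × 3.301×10²³ = 2.203×10¹³ m³/s².
r₁ = 2550 km = 2.550×10⁶ m.
r₂ = 13440 km = 1.344×10⁷ m.
Transfer ellipse a_t = (r₁ + r₂)/2 = 7.995×10⁶ m.
At r₁: circular v_c1 = √(μ/r₁) = 2939 m/s; transfer-periherm v_p = √[μ(2/r₁ − 1/a_t)] = 3811 m/s.
Δv₁ = v_p − v_c1 = 871.7 m/s.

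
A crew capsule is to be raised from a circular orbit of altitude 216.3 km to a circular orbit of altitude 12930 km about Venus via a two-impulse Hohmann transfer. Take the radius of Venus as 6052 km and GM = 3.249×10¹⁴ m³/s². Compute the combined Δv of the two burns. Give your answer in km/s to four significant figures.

r₁ = 6052 + 216.3 = 6268.3 km = 6.2683×10⁶ m.
r₂ = 6052 + 12930 = 18982 km = 1.8982×10⁷ m.
Transfer ellipse a_t = (r₁ + r₂)/2 = 1.263×10⁷ m.
At r₁: circular v_c1 = √(μ/r₁) = 7199 m/s; transfer-periapsis v_p = √[μ(2/r₁ − 1/a_t)] = 8828 m/s.
Δv₁ = v_p − v_c1 = 1628 m/s.
At r₂: circular v_c2 = √(μ/r₂) = 4137 m/s; transfer-apoapsis v_a = √[μ(2/r₂ − 1/a_t)] = 2915 m/s.
Δv₂ = v_c2 − v_a = 1222 m/s.
Total Δv = Δv₁ + Δv₂ = 2850 m/s = 2.850 km/s.

Δv_total ≈ 2.850 km/s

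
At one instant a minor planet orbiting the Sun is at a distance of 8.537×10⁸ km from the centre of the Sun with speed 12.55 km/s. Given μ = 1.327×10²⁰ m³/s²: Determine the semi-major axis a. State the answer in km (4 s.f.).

r = 8.537×10¹¹ m.
Specific orbital energy ε = v²/2 − μ/r = (12550)²/2 − 1.327×10²⁰/8.537×10¹¹ = -7.669×10⁷ J/kg.
Since ε = −μ/(2a), a = −μ/(2ε) = 8.652×10¹¹ m = 8.6517×10⁸ km.

a ≈ 8.652×10⁸ km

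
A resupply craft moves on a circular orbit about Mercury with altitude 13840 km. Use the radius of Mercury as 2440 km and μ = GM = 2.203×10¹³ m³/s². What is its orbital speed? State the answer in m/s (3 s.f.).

r = 2440 + 13840 = 16280 km = 1.6280×10⁷ m.
For a circular orbit v = √(μ/r) = √(2.203×10¹³ / 1.628×10⁷) = √(1.353×10⁶) = 1163 m/s.

v ≈ 1160 m/s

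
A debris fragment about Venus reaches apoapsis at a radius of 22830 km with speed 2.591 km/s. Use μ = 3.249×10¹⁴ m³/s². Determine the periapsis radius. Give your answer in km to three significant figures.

periapsis radius ≈ 7050 km

r_a = 2.283×10⁷ m.
Specific energy ε = v²/2 − μ/r = -1.087×10⁷ J/kg, so a = −μ/(2ε) = 1.494×10⁷ m.
The apsides satisfy r_p + r_a = 2a, so the periapsis radius is 2a − r_a = 7.047×10⁶ m = 7046.9 km.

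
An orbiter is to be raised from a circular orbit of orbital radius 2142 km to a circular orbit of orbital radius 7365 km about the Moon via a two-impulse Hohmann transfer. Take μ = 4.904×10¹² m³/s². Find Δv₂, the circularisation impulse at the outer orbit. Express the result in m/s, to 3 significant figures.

Δv ≈ 268 m/s

r₁ = 2142 km = 2.142×10⁶ m.
r₂ = 7365 km = 7.365×10⁶ m.
Transfer ellipse a_t = (r₁ + r₂)/2 = 4.754×10⁶ m.
At r₁: circular v_c1 = √(μ/r₁) = 1513 m/s; transfer-perilune v_p = √[μ(2/r₁ − 1/a_t)] = 1883 m/s.
At r₂: circular v_c2 = √(μ/r₂) = 816.0 m/s; transfer-apolune v_a = √[μ(2/r₂ − 1/a_t)] = 547.8 m/s.
Δv₂ = v_c2 − v_a = 268.2 m/s.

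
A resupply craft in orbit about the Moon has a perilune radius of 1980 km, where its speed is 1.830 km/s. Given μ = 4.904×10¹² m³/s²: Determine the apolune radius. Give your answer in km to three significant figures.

r_p = 1.980×10⁶ m.
Specific energy ε = v²/2 − μ/r = -8.023×10⁵ J/kg, so a = −μ/(2ε) = 3.056×10⁶ m.
The apsides satisfy r_p + r_a = 2a, so the apolune radius is 2a − r_p = 4.132×10⁶ m = 4132.3 km.

apolune radius ≈ 4130 km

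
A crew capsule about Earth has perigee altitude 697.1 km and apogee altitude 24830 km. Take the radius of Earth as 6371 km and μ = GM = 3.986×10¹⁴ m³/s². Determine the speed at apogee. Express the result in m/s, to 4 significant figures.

r_p = 6371 + 697.1 = 7068.1 km = 7.0681×10⁶ m.
r_a = 6371 + 24830 = 31201 km = 3.1201×10⁷ m.
Semi-major axis a = (r_p + r_a)/2 = 19135 km = 1.913×10⁷ m.
Vis-viva: v² = μ(2/r − 1/a) = 3.986×10¹⁴ × (6.410×10⁻⁸ − 5.226×10⁻⁸) = 4.719×10⁶ m²/s².
v = 2172 m/s.

v ≈ 2172 m/s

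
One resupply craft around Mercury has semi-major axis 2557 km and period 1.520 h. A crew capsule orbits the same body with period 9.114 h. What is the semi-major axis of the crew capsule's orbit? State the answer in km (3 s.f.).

Kepler's third law: a³ ∝ T², so a₂ = a₁ (T₂/T₁)^(2/3).
T₂/T₁ = 5.996, (T₂/T₁)^(2/3) = 3.300.
a₂ = 2557 × 3.300 = 8439 km.

a₂ ≈ 8440 km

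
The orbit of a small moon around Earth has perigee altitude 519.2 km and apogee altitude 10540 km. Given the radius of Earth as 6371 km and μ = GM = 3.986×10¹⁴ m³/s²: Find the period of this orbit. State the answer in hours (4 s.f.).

T ≈ 3.589 hours

r_p = 6371 + 519.2 = 6890.2 km = 6.8902×10⁶ m.
r_a = 6371 + 10540 = 16911 km = 1.6911×10⁷ m.
Semi-major axis a = (r_p + r_a)/2 = (6890.2 + 16911)/2 = 11901 km = 1.190×10⁷ m.
By Kepler's third law T = 2π√(a³/μ) = 2π × 2.056×10³ = 1.292×10⁴ s.
= 3.589 hours.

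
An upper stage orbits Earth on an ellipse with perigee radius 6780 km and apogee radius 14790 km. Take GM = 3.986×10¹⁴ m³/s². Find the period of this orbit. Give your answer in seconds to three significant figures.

Semi-major axis a = (r_p + r_a)/2 = (6780.0 + 14790)/2 = 10785 km = 1.078×10⁷ m.
By Kepler's third law T = 2π√(a³/μ) = 2π × 1.774×10³ = 1.115×10⁴ s.

T ≈ 11100 seconds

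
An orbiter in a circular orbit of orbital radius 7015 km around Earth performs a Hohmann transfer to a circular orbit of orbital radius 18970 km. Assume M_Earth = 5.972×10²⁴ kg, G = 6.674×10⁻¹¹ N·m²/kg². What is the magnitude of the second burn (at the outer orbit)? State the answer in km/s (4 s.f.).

Δv ≈ 1.216 km/s

μ = GM = 6.674×10⁻¹¹ × 5.972×10²⁴ = 3.986×10¹⁴ m³/s².
r₁ = 7015 km = 7.015×10⁶ m.
r₂ = 18970 km = 1.897×10⁷ m.
Transfer ellipse a_t = (r₁ + r₂)/2 = 1.299×10⁷ m.
At r₁: circular v_c1 = √(μ/r₁) = 7538 m/s; transfer-perigee v_p = √[μ(2/r₁ − 1/a_t)] = 9108 m/s.
At r₂: circular v_c2 = √(μ/r₂) = 4584 m/s; transfer-apogee v_a = √[μ(2/r₂ − 1/a_t)] = 3368 m/s.
Δv₂ = v_c2 − v_a = 1216 m/s.
= 1.216 km/s.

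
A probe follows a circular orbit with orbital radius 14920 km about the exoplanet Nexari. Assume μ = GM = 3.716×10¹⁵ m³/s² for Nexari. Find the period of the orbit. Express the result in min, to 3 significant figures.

r = 14920 km = 1.492×10⁷ m.
Kepler's third law: T = 2π√(r³/μ) = 2π√((1.492×10⁷)³ / 3.716×10¹⁵).
r³/μ = 8.938×10⁵ s², so T = 2π × 9.454×10² = 5.940×10³ s.
Converting: 5.940×10³ s ÷ 60.00 = 99.00 min.

T ≈ 99.0 min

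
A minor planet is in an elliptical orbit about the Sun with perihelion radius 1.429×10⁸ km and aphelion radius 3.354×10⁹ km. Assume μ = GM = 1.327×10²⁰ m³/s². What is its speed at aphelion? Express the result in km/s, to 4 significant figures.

Semi-major axis a = (r_p + r_a)/2 = 1.7484×10⁹ km = 1.748×10¹² m.
Vis-viva: v² = μ(2/r − 1/a) = 1.327×10²⁰ × (5.963×10⁻¹³ − 5.719×10⁻¹³) = 3.234×10⁶ m²/s².
v = 1798 m/s = 1.798 km/s.

v ≈ 1.798 km/s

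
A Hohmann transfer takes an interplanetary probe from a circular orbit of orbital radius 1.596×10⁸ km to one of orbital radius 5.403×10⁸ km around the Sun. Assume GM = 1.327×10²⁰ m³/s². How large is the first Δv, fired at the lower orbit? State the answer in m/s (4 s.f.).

Δv ≈ 6994 m/s

r₁ = 1.596×10⁸ km = 1.596×10¹¹ m.
r₂ = 5.403×10⁸ km = 5.403×10¹¹ m.
Transfer ellipse a_t = (r₁ + r₂)/2 = 3.500×10¹¹ m.
At r₁: circular v_c1 = √(μ/r₁) = 28830 m/s; transfer-perihelion v_p = √[μ(2/r₁ − 1/a_t)] = 35830 m/s.
Δv₁ = v_p − v_c1 = 6994 m/s.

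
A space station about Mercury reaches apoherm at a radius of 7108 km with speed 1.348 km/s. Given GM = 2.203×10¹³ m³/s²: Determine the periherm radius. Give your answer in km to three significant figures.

periherm radius ≈ 2950 km

r_a = 7.108×10⁶ m.
Specific energy ε = v²/2 − μ/r = -2.191×10⁶ J/kg, so a = −μ/(2ε) = 5.028×10⁶ m.
The apsides satisfy r_p + r_a = 2a, so the periherm radius is 2a − r_a = 2.948×10⁶ m = 2947.8 km.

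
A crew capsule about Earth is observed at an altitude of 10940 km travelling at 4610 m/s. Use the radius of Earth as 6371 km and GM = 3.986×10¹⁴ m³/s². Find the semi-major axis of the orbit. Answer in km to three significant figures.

a ≈ 16100 km

r = 6371 + 10940 = 17311 km = 1.731×10⁷ m.
Vis-viva rearranged: 1/a = 2/r − v²/μ = 1.155×10⁻⁷ − 5.332×10⁻⁸ = 6.222×10⁻⁸ m⁻¹.
a = 1.607×10⁷ m = 16073 km.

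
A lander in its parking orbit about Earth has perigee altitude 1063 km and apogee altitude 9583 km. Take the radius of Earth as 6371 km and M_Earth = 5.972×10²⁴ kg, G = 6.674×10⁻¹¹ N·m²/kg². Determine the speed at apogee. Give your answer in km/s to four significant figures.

μ = GM = 6.674×10⁻¹¹ × 5.972×10²⁴ = 3.986×10¹⁴ m³/s².
r_p = 6371 + 1063 = 7434.0 km = 7.4340×10⁶ m.
r_a = 6371 + 9583 = 15954 km = 1.5954×10⁷ m.
Semi-major axis a = (r_p + r_a)/2 = 11694 km = 1.169×10⁷ m.
Vis-viva: v² = μ(2/r − 1/a) = 3.986×10¹⁴ × (1.254×10⁻⁷ − 8.551×10⁻⁸) = 1.588×10⁷ m²/s².
v = 3985 m/s = 3.985 km/s.

v ≈ 3.985 km/s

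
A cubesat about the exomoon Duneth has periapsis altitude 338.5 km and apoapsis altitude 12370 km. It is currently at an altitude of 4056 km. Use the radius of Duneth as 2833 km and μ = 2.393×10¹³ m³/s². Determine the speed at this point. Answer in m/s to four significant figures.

r_p = 2833 + 338.5 = 3171.5 km = 3.1715×10⁶ m.
r_a = 2833 + 12370 = 15203 km = 1.5203×10⁷ m.
r = 2833 + 4056 = 6889.0 km = 6.889×10⁶ m.
Semi-major axis a = (r_p + r_a)/2 = 9187.2 km = 9.187×10⁶ m.
Vis-viva: v² = μ(2/r − 1/a) = 2.393×10¹³ × (2.903×10⁻⁷ − 1.088×10⁻⁷) = 4.343×10⁶ m²/s².
v = 2084 m/s.

v ≈ 2084 m/s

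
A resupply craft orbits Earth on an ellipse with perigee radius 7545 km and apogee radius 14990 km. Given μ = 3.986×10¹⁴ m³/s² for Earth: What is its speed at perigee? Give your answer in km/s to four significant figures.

Semi-major axis a = (r_p + r_a)/2 = 11268 km = 1.127×10⁷ m.
Vis-viva: v² = μ(2/r − 1/a) = 3.986×10¹⁴ × (2.651×10⁻⁷ − 8.875×10⁻⁸) = 7.028×10⁷ m²/s².
v = 8384 m/s = 8.384 km/s.

v ≈ 8.384 km/s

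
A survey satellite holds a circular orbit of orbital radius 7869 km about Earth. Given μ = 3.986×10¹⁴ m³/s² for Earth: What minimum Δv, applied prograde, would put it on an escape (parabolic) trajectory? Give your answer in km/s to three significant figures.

Δv ≈ 2.95 km/s

r = 7869 km = 7.869×10⁶ m.
Circular speed v_c = √(μ/r) = 7117 m/s.
Escape speed v_esc = √(2μ/r) = √2 × v_c = 10070 m/s.
Δv = v_esc − v_c = 2948 m/s = 2.948 km/s.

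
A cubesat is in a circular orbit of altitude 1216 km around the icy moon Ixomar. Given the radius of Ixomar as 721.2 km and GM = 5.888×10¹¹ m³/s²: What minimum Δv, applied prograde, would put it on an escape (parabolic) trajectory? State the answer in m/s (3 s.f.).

r = 721.2 + 1216 = 1937.2 km = 1.9372×10⁶ m.
Circular speed v_c = √(μ/r) = 551.3 m/s.
Escape speed v_esc = √(2μ/r) = √2 × v_c = 779.7 m/s.
Δv = v_esc − v_c = 228.4 m/s.

Δv ≈ 228 m/s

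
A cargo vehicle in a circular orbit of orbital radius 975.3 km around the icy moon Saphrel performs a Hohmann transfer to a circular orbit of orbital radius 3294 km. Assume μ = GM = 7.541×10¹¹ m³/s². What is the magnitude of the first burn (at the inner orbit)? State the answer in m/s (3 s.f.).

r₁ = 975.3 km = 9.753×10⁵ m.
r₂ = 3294 km = 3.294×10⁶ m.
Transfer ellipse a_t = (r₁ + r₂)/2 = 2.135×10⁶ m.
At r₁: circular v_c1 = √(μ/r₁) = 879.3 m/s; transfer-periapsis v_p = √[μ(2/r₁ − 1/a_t)] = 1092 m/s.
Δv₁ = v_p − v_c1 = 213.0 m/s.

Δv ≈ 213 m/s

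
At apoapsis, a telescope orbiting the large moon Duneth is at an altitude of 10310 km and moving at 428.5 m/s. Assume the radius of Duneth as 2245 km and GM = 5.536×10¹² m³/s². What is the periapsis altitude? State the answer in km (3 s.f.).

periapsis altitude ≈ 1060 km

r_a = 2245 + 10310 = 12555 km = 1.256×10⁷ m.
Specific energy ε = v²/2 − μ/r = -3.491×10⁵ J/kg, so a = −μ/(2ε) = 7.928×10⁶ m.
The apsides satisfy r_p + r_a = 2a, so the periapsis radius is 2a − r_a = 3.301×10⁶ m = 3301.4 km.
Periapsis altitude = 3301.4 − 2245 = 1056.4 km.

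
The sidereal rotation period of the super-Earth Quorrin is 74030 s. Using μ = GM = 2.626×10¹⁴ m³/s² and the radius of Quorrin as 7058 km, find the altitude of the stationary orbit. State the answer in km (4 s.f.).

h_sync ≈ 26100 km

A synchronous orbit has period T, so by Kepler's third law a = (μT²/4π²)^(1/3).
μT²/4π² = 2.626×10¹⁴ × (7.403×10⁴)² / 39.48 = 3.645×10²² m³.
a = 3.316×10⁷ m = 33158 km.
Altitude h = a − R = 33158 − 7058 = 26100 km.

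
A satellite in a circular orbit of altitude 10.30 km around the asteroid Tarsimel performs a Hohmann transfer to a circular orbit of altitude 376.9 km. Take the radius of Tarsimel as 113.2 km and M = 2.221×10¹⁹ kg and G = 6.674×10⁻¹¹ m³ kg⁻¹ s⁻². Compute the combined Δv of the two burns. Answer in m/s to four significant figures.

μ = GM = 6.674×10⁻¹¹ × 2.221×10¹⁹ = 1.482×10⁹ m³/s².
r₁ = 113.2 + 10.30 = 123.50 km = 1.2350×10⁵ m.
r₂ = 113.2 + 376.9 = 490.10 km = 4.9010×10⁵ m.
Transfer ellipse a_t = (r₁ + r₂)/2 = 3.068×10⁵ m.
At r₁: circular v_c1 = √(μ/r₁) = 109.6 m/s; transfer-periapsis v_p = √[μ(2/r₁ − 1/a_t)] = 138.5 m/s.
Δv₁ = v_p − v_c1 = 28.91 m/s.
At r₂: circular v_c2 = √(μ/r₂) = 55.00 m/s; transfer-apoapsis v_a = √[μ(2/r₂ − 1/a_t)] = 34.89 m/s.
Δv₂ = v_c2 − v_a = 20.10 m/s.
Total Δv = Δv₁ + Δv₂ = 49.02 m/s.

Δv_total ≈ 49.02 m/s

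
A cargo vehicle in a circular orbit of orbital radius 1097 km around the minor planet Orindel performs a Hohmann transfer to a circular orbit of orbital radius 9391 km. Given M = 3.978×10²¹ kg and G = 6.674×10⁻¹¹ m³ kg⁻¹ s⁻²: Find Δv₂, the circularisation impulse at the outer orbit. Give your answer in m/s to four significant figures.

Δv ≈ 91.24 m/s

μ = GM = 6.674×10⁻¹¹ × 3.978×10²¹ = 2.655×10¹¹ m³/s².
r₁ = 1097 km = 1.097×10⁶ m.
r₂ = 9391 km = 9.391×10⁶ m.
Transfer ellipse a_t = (r₁ + r₂)/2 = 5.244×10⁶ m.
At r₁: circular v_c1 = √(μ/r₁) = 492.0 m/s; transfer-periapsis v_p = √[μ(2/r₁ − 1/a_t)] = 658.3 m/s.
At r₂: circular v_c2 = √(μ/r₂) = 168.1 m/s; transfer-apoapsis v_a = √[μ(2/r₂ − 1/a_t)] = 76.90 m/s.
Δv₂ = v_c2 − v_a = 91.24 m/s.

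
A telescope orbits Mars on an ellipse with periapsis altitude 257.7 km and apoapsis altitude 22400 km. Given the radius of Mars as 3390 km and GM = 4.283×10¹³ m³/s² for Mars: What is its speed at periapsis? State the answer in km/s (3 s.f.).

v ≈ 4.54 km/s

r_p = 3390 + 257.7 = 3647.7 km = 3.6477×10⁶ m.
r_a = 3390 + 22400 = 25790 km = 2.5790×10⁷ m.
Semi-major axis a = (r_p + r_a)/2 = 14719 km = 1.472×10⁷ m.
Vis-viva: v² = μ(2/r − 1/a) = 4.283×10¹³ × (5.483×10⁻⁷ − 6.794×10⁻⁸) = 2.057×10⁷ m²/s².
v = 4536 m/s = 4.536 km/s.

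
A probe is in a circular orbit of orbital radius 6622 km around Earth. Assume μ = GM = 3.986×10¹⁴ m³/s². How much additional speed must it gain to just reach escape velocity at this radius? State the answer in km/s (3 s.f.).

Δv ≈ 3.21 km/s

r = 6622 km = 6.622×10⁶ m.
Circular speed v_c = √(μ/r) = 7758 m/s.
Escape speed v_esc = √(2μ/r) = √2 × v_c = 10970 m/s.
Δv = v_esc − v_c = 3214 m/s = 3.214 km/s.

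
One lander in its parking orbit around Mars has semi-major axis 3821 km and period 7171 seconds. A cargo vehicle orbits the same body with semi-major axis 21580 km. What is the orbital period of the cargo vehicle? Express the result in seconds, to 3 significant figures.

Kepler's third law: T² ∝ a³, so T₂ = T₁ (a₂/a₁)^(3/2).
a₂/a₁ = 5.648, (a₂/a₁)^(3/2) = 13.42.
T₂ = 7171 × 13.42 = 96250 seconds.

T₂ ≈ 96200 seconds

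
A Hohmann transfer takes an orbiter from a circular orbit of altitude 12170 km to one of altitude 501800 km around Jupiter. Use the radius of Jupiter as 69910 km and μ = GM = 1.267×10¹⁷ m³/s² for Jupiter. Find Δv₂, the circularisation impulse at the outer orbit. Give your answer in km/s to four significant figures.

r₁ = 69910 + 12170 = 82080 km = 8.2080×10⁷ m.
r₂ = 69910 + 501800 = 571710 km = 5.7171×10⁸ m.
Transfer ellipse a_t = (r₁ + r₂)/2 = 3.269×10⁸ m.
At r₁: circular v_c1 = √(μ/r₁) = 39290 m/s; transfer-perijove v_p = √[μ(2/r₁ − 1/a_t)] = 51960 m/s.
At r₂: circular v_c2 = √(μ/r₂) = 14890 m/s; transfer-apojove v_a = √[μ(2/r₂ − 1/a_t)] = 7460 m/s.
Δv₂ = v_c2 − v_a = 7427 m/s.
= 7.427 km/s.

Δv ≈ 7.427 km/s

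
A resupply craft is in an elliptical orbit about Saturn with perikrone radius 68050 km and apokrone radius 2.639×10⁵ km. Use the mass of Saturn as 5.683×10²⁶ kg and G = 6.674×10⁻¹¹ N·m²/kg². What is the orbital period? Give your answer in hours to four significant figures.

μ = GM = 6.674×10⁻¹¹ × 5.683×10²⁶ = 3.793×10¹⁶ m³/s².
Semi-major axis a = (r_p + r_a)/2 = (68050 + 2.6390×10⁵)/2 = 1.6598×10⁵ km = 1.660×10⁸ m.
By Kepler's third law T = 2π√(a³/μ) = 2π × 1.098×10⁴ = 6.899×10⁴ s.
= 19.16 hours.

T ≈ 19.16 hours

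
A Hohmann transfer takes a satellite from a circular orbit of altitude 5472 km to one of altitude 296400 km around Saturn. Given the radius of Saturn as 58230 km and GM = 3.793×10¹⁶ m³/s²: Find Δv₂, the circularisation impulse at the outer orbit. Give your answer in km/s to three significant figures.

r₁ = 58230 + 5472 = 63702 km = 6.3702×10⁷ m.
r₂ = 58230 + 296400 = 354630 km = 3.5463×10⁸ m.
Transfer ellipse a_t = (r₁ + r₂)/2 = 2.092×10⁸ m.
At r₁: circular v_c1 = √(μ/r₁) = 24400 m/s; transfer-perikrone v_p = √[μ(2/r₁ − 1/a_t)] = 31770 m/s.
At r₂: circular v_c2 = √(μ/r₂) = 10340 m/s; transfer-apokrone v_a = √[μ(2/r₂ − 1/a_t)] = 5707 m/s.
Δv₂ = v_c2 − v_a = 4635 m/s.
= 4.635 km/s.

Δv ≈ 4.63 km/s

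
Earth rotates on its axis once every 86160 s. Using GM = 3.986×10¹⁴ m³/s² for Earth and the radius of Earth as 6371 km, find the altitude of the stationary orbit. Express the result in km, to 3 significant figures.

h_sync ≈ 35800 km

A synchronous orbit has period T, so by Kepler's third law a = (μT²/4π²)^(1/3).
μT²/4π² = 3.986×10¹⁴ × (8.616×10⁴)² / 39.48 = 7.495×10²² m³.
a = 4.216×10⁷ m = 42163 km.
Altitude h = a − R = 42163 − 6371 = 35792 km.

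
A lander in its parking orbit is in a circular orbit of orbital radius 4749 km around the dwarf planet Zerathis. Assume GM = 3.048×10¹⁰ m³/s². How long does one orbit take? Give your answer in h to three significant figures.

r = 4749 km = 4.749×10⁶ m.
Kepler's third law: T = 2π√(r³/μ) = 2π√((4.749×10⁶)³ / 3.048×10¹⁰).
r³/μ = 3.514×10⁹ s², so T = 2π × 5.928×10⁴ = 3.725×10⁵ s.
Converting: 3.725×10⁵ s ÷ 3600 = 103.5 h.

T ≈ 103 h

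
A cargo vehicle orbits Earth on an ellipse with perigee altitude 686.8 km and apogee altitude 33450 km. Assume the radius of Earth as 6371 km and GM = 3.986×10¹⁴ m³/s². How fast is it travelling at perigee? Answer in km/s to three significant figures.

v ≈ 9.80 km/s

r_p = 6371 + 686.8 = 7057.8 km = 7.0578×10⁶ m.
r_a = 6371 + 33450 = 39821 km = 3.9821×10⁷ m.
Semi-major axis a = (r_p + r_a)/2 = 23439 km = 2.344×10⁷ m.
Vis-viva: v² = μ(2/r − 1/a) = 3.986×10¹⁴ × (2.834×10⁻⁷ − 4.266×10⁻⁸) = 9.595×10⁷ m²/s².
v = 9795 m/s = 9.795 km/s.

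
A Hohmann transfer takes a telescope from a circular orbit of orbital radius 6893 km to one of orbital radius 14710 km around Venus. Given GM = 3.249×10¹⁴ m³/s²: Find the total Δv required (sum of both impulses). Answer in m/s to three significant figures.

r₁ = 6893 km = 6.893×10⁶ m.
r₂ = 14710 km = 1.471×10⁷ m.
Transfer ellipse a_t = (r₁ + r₂)/2 = 1.080×10⁷ m.
At r₁: circular v_c1 = √(μ/r₁) = 6865 m/s; transfer-periapsis v_p = √[μ(2/r₁ − 1/a_t)] = 8012 m/s.
Δv₁ = v_p − v_c1 = 1146 m/s.
At r₂: circular v_c2 = √(μ/r₂) = 4700 m/s; transfer-apoapsis v_a = √[μ(2/r₂ − 1/a_t)] = 3754 m/s.
Δv₂ = v_c2 − v_a = 945.4 m/s.
Total Δv = Δv₁ + Δv₂ = 2092 m/s.

Δv_total ≈ 2090 m/s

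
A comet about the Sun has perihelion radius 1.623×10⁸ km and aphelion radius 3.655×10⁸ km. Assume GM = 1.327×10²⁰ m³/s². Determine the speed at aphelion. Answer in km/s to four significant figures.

v ≈ 14.94 km/s

Semi-major axis a = (r_p + r_a)/2 = 2.6390×10⁸ km = 2.639×10¹¹ m.
Vis-viva: v² = μ(2/r − 1/a) = 1.327×10²⁰ × (5.472×10⁻¹² − 3.789×10⁻¹²) = 2.233×10⁸ m²/s².
v = 14940 m/s = 14.94 km/s.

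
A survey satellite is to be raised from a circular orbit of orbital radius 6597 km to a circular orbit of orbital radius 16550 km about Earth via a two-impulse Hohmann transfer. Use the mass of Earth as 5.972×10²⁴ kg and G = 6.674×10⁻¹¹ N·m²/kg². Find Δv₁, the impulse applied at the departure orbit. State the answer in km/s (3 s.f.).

μ = GM = 6.674×10⁻¹¹ × 5.972×10²⁴ = 3.986×10¹⁴ m³/s².
r₁ = 6597 km = 6.597×10⁶ m.
r₂ = 16550 km = 1.655×10⁷ m.
Transfer ellipse a_t = (r₁ + r₂)/2 = 1.157×10⁷ m.
At r₁: circular v_c1 = √(μ/r₁) = 7773 m/s; transfer-perigee v_p = √[μ(2/r₁ − 1/a_t)] = 9295 m/s.
Δv₁ = v_p − v_c1 = 1522 m/s.
= 1.522 km/s.

Δv ≈ 1.52 km/s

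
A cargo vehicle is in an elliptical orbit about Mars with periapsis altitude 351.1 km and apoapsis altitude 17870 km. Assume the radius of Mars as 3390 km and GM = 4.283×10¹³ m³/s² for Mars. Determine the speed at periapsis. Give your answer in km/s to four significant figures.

r_p = 3390 + 351.1 = 3741.1 km = 3.7411×10⁶ m.
r_a = 3390 + 17870 = 21260 km = 2.1260×10⁷ m.
Semi-major axis a = (r_p + r_a)/2 = 12501 km = 1.250×10⁷ m.
Vis-viva: v² = μ(2/r − 1/a) = 4.283×10¹³ × (5.346×10⁻⁷ − 8.000×10⁻⁸) = 1.947×10⁷ m²/s².
v = 4413 m/s = 4.413 km/s.

v ≈ 4.413 km/s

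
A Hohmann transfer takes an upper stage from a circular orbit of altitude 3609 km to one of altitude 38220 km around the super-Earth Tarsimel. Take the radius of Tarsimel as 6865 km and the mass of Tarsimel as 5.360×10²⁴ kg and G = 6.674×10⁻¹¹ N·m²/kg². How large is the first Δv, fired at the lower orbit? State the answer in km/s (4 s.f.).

Δv ≈ 1.601 km/s

μ = GM = 6.674×10⁻¹¹ × 5.360×10²⁴ = 3.577×10¹⁴ m³/s².
r₁ = 6865 + 3609 = 10474 km = 1.0474×10⁷ m.
r₂ = 6865 + 38220 = 45085 km = 4.5085×10⁷ m.
Transfer ellipse a_t = (r₁ + r₂)/2 = 2.778×10⁷ m.
At r₁: circular v_c1 = √(μ/r₁) = 5844 m/s; transfer-periapsis v_p = √[μ(2/r₁ − 1/a_t)] = 7445 m/s.
Δv₁ = v_p − v_c1 = 1601 m/s.
= 1.601 km/s.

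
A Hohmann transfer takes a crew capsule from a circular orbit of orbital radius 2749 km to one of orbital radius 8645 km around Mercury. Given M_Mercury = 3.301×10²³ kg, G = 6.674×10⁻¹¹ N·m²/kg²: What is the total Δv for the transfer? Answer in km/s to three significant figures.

μ = GM = 6.674×10⁻¹¹ × 3.301×10²³ = 2.203×10¹³ m³/s².
r₁ = 2749 km = 2.749×10⁶ m.
r₂ = 8645 km = 8.645×10⁶ m.
Transfer ellipse a_t = (r₁ + r₂)/2 = 5.697×10⁶ m.
At r₁: circular v_c1 = √(μ/r₁) = 2831 m/s; transfer-periherm v_p = √[μ(2/r₁ − 1/a_t)] = 3487 m/s.
Δv₁ = v_p − v_c1 = 656.4 m/s.
At r₂: circular v_c2 = √(μ/r₂) = 1596 m/s; transfer-apoherm v_a = √[μ(2/r₂ − 1/a_t)] = 1109 m/s.
Δv₂ = v_c2 − v_a = 487.5 m/s.
Total Δv = Δv₁ + Δv₂ = 1144 m/s = 1.144 km/s.

Δv_total ≈ 1.14 km/s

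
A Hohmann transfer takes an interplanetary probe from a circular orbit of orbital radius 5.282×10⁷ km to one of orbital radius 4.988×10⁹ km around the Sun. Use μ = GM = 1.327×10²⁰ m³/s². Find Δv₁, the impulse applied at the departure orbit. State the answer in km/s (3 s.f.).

r₁ = 5.282×10⁷ km = 5.282×10¹⁰ m.
r₂ = 4.988×10⁹ km = 4.988×10¹² m.
Transfer ellipse a_t = (r₁ + r₂)/2 = 2.520×10¹² m.
At r₁: circular v_c1 = √(μ/r₁) = 50120 m/s; transfer-perihelion v_p = √[μ(2/r₁ − 1/a_t)] = 70510 m/s.
Δv₁ = v_p − v_c1 = 20390 m/s.
= 20.39 km/s.

Δv ≈ 20.4 km/s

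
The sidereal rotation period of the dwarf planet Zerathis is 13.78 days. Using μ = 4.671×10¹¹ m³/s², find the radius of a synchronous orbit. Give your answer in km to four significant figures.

T = 13.78 days = 1.191×10⁶ s.
A synchronous orbit has period T, so by Kepler's third law a = (μT²/4π²)^(1/3).
μT²/4π² = 4.671×10¹¹ × (1.191×10⁶)² / 39.48 = 1.677×10²² m³.
a = 2.560×10⁷ m = 25597 km.

r_sync ≈ 25600 km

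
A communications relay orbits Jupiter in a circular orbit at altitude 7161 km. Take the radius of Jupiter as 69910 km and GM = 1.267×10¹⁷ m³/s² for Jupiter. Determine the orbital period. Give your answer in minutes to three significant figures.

r = 69910 + 7161 = 77071 km = 7.7071×10⁷ m.
Kepler's third law: T = 2π√(r³/μ) = 2π√((7.707×10⁷)³ / 1.267×10¹⁷).
r³/μ = 3.613×10⁶ s², so T = 2π × 1.901×10³ = 1.194×10⁴ s.
Converting: 1.194×10⁴ s ÷ 60.00 = 199.1 minutes.

T ≈ 199 minutes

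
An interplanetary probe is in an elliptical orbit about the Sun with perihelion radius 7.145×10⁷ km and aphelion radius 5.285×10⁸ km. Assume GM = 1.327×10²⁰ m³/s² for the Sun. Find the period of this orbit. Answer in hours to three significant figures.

T ≈ 24900 hours

Semi-major axis a = (r_p + r_a)/2 = (7.1450×10⁷ + 5.2850×10⁸)/2 = 2.9998×10⁸ km = 3.000×10¹¹ m.
By Kepler's third law T = 2π√(a³/μ) = 2π × 1.426×10⁷ = 8.961×10⁷ s.
= 24890 hours.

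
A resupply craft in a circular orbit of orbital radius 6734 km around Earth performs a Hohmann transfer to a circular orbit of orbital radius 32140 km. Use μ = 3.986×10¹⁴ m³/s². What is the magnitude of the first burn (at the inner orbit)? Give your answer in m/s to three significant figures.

r₁ = 6734 km = 6.734×10⁶ m.
r₂ = 32140 km = 3.214×10⁷ m.
Transfer ellipse a_t = (r₁ + r₂)/2 = 1.944×10⁷ m.
At r₁: circular v_c1 = √(μ/r₁) = 7694 m/s; transfer-perigee v_p = √[μ(2/r₁ − 1/a_t)] = 9893 m/s.
Δv₁ = v_p − v_c1 = 2200 m/s.

Δv ≈ 2200 m/s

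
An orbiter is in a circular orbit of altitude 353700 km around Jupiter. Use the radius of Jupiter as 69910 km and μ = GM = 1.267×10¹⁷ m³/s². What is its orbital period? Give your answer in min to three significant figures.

r = 69910 + 353700 = 423610 km = 4.2361×10⁸ m.
Kepler's third law: T = 2π√(r³/μ) = 2π√((4.236×10⁸)³ / 1.267×10¹⁷).
r³/μ = 6.000×10⁸ s², so T = 2π × 2.449×10⁴ = 1.539×10⁵ s.
Converting: 1.539×10⁵ s ÷ 60.00 = 2565 min.

T ≈ 2570 min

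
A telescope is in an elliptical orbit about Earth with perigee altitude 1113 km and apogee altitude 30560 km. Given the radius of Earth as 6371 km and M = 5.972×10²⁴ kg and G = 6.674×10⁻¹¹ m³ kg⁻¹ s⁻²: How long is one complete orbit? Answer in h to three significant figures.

μ = GM = 6.674×10⁻¹¹ × 5.972×10²⁴ = 3.986×10¹⁴ m³/s².
r_p = 6371 + 1113 = 7484.0 km = 7.4840×10⁶ m.
r_a = 6371 + 30560 = 36931 km = 3.6931×10⁷ m.
Semi-major axis a = (r_p + r_a)/2 = (7484.0 + 36931)/2 = 22208 km = 2.221×10⁷ m.
By Kepler's third law T = 2π√(a³/μ) = 2π × 5.242×10³ = 3.294×10⁴ s.
= 9.149 h.

T ≈ 9.15 h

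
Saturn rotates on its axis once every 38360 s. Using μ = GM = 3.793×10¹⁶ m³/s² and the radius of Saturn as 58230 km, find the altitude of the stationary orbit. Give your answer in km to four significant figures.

A synchronous orbit has period T, so by Kepler's third law a = (μT²/4π²)^(1/3).
μT²/4π² = 3.793×10¹⁶ × (3.836×10⁴)² / 39.48 = 1.414×10²⁴ m³.
a = 1.122×10⁸ m = 1.1223×10⁵ km.
Altitude h = a − R = 1.1223×10⁵ − 58230 = 54005 km.

h_sync ≈ 54000 km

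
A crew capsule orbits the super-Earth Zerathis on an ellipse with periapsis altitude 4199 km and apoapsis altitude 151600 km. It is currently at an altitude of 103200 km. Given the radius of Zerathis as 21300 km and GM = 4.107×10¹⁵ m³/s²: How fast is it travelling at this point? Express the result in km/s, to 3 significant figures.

r_p = 21300 + 4199 = 25499 km = 2.5499×10⁷ m.
r_a = 21300 + 151600 = 172900 km = 1.7290×10⁸ m.
r = 21300 + 103200 = 1.2450×10⁵ km = 1.245×10⁸ m.
Semi-major axis a = (r_p + r_a)/2 = 99200 km = 9.920×10⁷ m.
Vis-viva: v² = μ(2/r − 1/a) = 4.107×10¹⁵ × (1.606×10⁻⁸ − 1.008×10⁻⁸) = 2.457×10⁷ m²/s².
v = 4957 m/s = 4.957 km/s.

v ≈ 4.96 km/s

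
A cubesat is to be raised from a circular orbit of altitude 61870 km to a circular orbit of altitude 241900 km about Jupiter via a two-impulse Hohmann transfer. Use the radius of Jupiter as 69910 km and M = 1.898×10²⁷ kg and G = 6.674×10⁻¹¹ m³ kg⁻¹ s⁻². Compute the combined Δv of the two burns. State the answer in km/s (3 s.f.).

Δv_total ≈ 10.4 km/s

μ = GM = 6.674×10⁻¹¹ × 1.898×10²⁷ = 1.267×10¹⁷ m³/s².
r₁ = 69910 + 61870 = 131780 km = 1.3178×10⁸ m.
r₂ = 69910 + 241900 = 311810 km = 3.1181×10⁸ m.
Transfer ellipse a_t = (r₁ + r₂)/2 = 2.218×10⁸ m.
At r₁: circular v_c1 = √(μ/r₁) = 31000 m/s; transfer-perijove v_p = √[μ(2/r₁ − 1/a_t)] = 36760 m/s.
Δv₁ = v_p − v_c1 = 5757 m/s.
At r₂: circular v_c2 = √(μ/r₂) = 20160 m/s; transfer-apojove v_a = √[μ(2/r₂ − 1/a_t)] = 15540 m/s.
Δv₂ = v_c2 − v_a = 4619 m/s.
Total Δv = Δv₁ + Δv₂ = 10380 m/s = 10.38 km/s.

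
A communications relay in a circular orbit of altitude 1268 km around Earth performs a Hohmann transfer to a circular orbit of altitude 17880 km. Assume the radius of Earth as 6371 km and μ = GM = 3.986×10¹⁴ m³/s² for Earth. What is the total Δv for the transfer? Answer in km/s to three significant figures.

Δv_total ≈ 2.93 km/s

r₁ = 6371 + 1268 = 7639.0 km = 7.6390×10⁶ m.
r₂ = 6371 + 17880 = 24251 km = 2.4251×10⁷ m.
Transfer ellipse a_t = (r₁ + r₂)/2 = 1.594×10⁷ m.
At r₁: circular v_c1 = √(μ/r₁) = 7224 m/s; transfer-perigee v_p = √[μ(2/r₁ − 1/a_t)] = 8908 m/s.
Δv₁ = v_p − v_c1 = 1685 m/s.
At r₂: circular v_c2 = √(μ/r₂) = 4054 m/s; transfer-apogee v_a = √[μ(2/r₂ − 1/a_t)] = 2806 m/s.
Δv₂ = v_c2 − v_a = 1248 m/s.
Total Δv = Δv₁ + Δv₂ = 2933 m/s = 2.933 km/s.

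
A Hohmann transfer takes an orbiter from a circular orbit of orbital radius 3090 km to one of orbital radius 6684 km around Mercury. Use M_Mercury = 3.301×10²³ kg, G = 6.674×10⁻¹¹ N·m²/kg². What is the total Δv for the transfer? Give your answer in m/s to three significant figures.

Δv_total ≈ 824 m/s

μ = GM = 6.674×10⁻¹¹ × 3.301×10²³ = 2.203×10¹³ m³/s².
r₁ = 3090 km = 3.090×10⁶ m.
r₂ = 6684 km = 6.684×10⁶ m.
Transfer ellipse a_t = (r₁ + r₂)/2 = 4.887×10⁶ m.
At r₁: circular v_c1 = √(μ/r₁) = 2670 m/s; transfer-periherm v_p = √[μ(2/r₁ − 1/a_t)] = 3123 m/s.
Δv₁ = v_p − v_c1 = 452.6 m/s.
At r₂: circular v_c2 = √(μ/r₂) = 1816 m/s; transfer-apoherm v_a = √[μ(2/r₂ − 1/a_t)] = 1444 m/s.
Δv₂ = v_c2 − v_a = 371.9 m/s.
Total Δv = Δv₁ + Δv₂ = 824.4 m/s.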